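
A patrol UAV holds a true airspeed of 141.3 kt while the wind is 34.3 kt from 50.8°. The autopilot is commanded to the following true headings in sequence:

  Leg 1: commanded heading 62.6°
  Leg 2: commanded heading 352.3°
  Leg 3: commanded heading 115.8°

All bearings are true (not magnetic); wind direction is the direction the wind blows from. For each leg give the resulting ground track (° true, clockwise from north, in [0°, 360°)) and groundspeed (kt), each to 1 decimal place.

Leg 1: track=66.3°, groundspeed=108.0 kt
Leg 2: track=339.0°, groundspeed=126.8 kt
Leg 3: track=129.6°, groundspeed=130.6 kt

Leg 1: heading 62.6°; drift +3.7° → track 66.3°, groundspeed 108.0 kt
Leg 2: heading 352.3°; drift -13.3° → track 339.0°, groundspeed 126.8 kt
Leg 3: heading 115.8°; drift +13.8° → track 129.6°, groundspeed 130.6 kt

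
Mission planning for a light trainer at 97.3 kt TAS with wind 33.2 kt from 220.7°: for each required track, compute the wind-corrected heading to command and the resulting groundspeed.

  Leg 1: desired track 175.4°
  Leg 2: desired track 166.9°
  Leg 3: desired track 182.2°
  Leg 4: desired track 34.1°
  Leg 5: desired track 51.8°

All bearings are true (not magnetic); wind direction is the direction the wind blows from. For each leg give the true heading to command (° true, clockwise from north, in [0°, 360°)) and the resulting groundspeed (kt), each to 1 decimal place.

Leg 1: heading=189.4°, groundspeed=71.0 kt
Leg 2: heading=182.9°, groundspeed=73.9 kt
Leg 3: heading=194.5°, groundspeed=69.1 kt
Leg 4: heading=31.9°, groundspeed=130.2 kt
Leg 5: heading=55.6°, groundspeed=129.7 kt

Leg 1: desired track 175.4°; wind correction +14.0° → command heading 189.4°, groundspeed 71.0 kt
Leg 2: desired track 166.9°; wind correction +16.0° → command heading 182.9°, groundspeed 73.9 kt
Leg 3: desired track 182.2°; wind correction +12.3° → command heading 194.5°, groundspeed 69.1 kt
Leg 4: desired track 34.1°; wind correction -2.2° → command heading 31.9°, groundspeed 130.2 kt
Leg 5: desired track 51.8°; wind correction +3.8° → command heading 55.6°, groundspeed 129.7 kt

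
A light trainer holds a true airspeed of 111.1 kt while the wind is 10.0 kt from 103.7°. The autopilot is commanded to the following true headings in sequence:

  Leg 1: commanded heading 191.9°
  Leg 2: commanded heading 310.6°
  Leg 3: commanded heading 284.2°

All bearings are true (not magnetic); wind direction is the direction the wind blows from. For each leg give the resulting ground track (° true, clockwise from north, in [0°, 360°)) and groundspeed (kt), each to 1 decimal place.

Leg 1: track=197.1°, groundspeed=111.2 kt
Leg 2: track=308.4°, groundspeed=120.1 kt
Leg 3: track=284.2°, groundspeed=121.1 kt

Leg 1: heading 191.9°; drift +5.2° → track 197.1°, groundspeed 111.2 kt
Leg 2: heading 310.6°; drift -2.2° → track 308.4°, groundspeed 120.1 kt
Leg 3: heading 284.2°; drift +0.0° → track 284.2°, groundspeed 121.1 kt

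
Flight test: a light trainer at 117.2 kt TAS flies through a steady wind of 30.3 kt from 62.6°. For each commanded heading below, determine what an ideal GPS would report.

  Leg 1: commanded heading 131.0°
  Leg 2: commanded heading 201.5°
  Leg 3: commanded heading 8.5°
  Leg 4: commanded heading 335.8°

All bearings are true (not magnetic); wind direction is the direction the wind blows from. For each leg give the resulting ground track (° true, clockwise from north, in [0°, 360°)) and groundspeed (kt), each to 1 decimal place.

Leg 1: track=145.9°, groundspeed=109.7 kt
Leg 2: track=209.6°, groundspeed=141.4 kt
Leg 3: track=354.6°, groundspeed=102.4 kt
Leg 4: track=321.1°, groundspeed=119.4 kt

Leg 1: heading 131.0°; drift +14.9° → track 145.9°, groundspeed 109.7 kt
Leg 2: heading 201.5°; drift +8.1° → track 209.6°, groundspeed 141.4 kt
Leg 3: heading 8.5°; drift -13.9° → track 354.6°, groundspeed 102.4 kt
Leg 4: heading 335.8°; drift -14.7° → track 321.1°, groundspeed 119.4 kt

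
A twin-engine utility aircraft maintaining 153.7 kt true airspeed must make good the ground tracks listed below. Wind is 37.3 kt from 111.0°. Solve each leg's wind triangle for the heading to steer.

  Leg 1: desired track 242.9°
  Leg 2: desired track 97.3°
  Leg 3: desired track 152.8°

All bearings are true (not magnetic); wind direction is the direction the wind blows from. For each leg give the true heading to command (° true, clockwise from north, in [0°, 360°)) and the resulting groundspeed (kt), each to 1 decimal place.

Leg 1: heading=232.5°, groundspeed=176.1 kt
Leg 2: heading=100.6°, groundspeed=117.2 kt
Leg 3: heading=143.5°, groundspeed=123.9 kt

Leg 1: desired track 242.9°; wind correction -10.4° → command heading 232.5°, groundspeed 176.1 kt
Leg 2: desired track 97.3°; wind correction +3.3° → command heading 100.6°, groundspeed 117.2 kt
Leg 3: desired track 152.8°; wind correction -9.3° → command heading 143.5°, groundspeed 123.9 kt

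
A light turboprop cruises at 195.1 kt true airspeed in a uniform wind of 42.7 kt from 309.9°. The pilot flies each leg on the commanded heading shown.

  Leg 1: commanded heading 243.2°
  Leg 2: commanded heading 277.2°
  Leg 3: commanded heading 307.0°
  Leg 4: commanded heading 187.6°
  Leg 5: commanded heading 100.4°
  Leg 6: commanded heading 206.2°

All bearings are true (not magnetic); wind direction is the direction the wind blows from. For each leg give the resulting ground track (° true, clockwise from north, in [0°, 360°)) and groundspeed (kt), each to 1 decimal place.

Leg 1: track=230.8°, groundspeed=182.5 kt
Leg 2: track=269.0°, groundspeed=160.8 kt
Leg 3: track=306.2°, groundspeed=152.5 kt
Leg 4: track=178.2°, groundspeed=220.9 kt
Leg 5: track=105.6°, groundspeed=233.2 kt
Leg 6: track=194.8°, groundspeed=209.4 kt

Leg 1: heading 243.2°; drift -12.4° → track 230.8°, groundspeed 182.5 kt
Leg 2: heading 277.2°; drift -8.2° → track 269.0°, groundspeed 160.8 kt
Leg 3: heading 307.0°; drift -0.8° → track 306.2°, groundspeed 152.5 kt
Leg 4: heading 187.6°; drift -9.4° → track 178.2°, groundspeed 220.9 kt
Leg 5: heading 100.4°; drift +5.2° → track 105.6°, groundspeed 233.2 kt
Leg 6: heading 206.2°; drift -11.4° → track 194.8°, groundspeed 209.4 kt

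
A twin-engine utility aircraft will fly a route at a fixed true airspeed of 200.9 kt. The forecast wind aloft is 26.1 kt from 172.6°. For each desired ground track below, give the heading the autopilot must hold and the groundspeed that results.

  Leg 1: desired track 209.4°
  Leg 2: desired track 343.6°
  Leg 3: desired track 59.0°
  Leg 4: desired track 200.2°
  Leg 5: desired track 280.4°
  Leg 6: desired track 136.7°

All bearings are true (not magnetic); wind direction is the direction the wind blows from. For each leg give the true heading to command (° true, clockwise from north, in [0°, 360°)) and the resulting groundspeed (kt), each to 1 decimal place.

Leg 1: heading=204.9°, groundspeed=179.4 kt
Leg 2: heading=342.4°, groundspeed=226.6 kt
Leg 3: heading=65.8°, groundspeed=209.9 kt
Leg 4: heading=196.7°, groundspeed=177.4 kt
Leg 5: heading=273.3°, groundspeed=207.3 kt
Leg 6: heading=141.1°, groundspeed=179.2 kt

Leg 1: desired track 209.4°; wind correction -4.5° → command heading 204.9°, groundspeed 179.4 kt
Leg 2: desired track 343.6°; wind correction -1.2° → command heading 342.4°, groundspeed 226.6 kt
Leg 3: desired track 59.0°; wind correction +6.8° → command heading 65.8°, groundspeed 209.9 kt
Leg 4: desired track 200.2°; wind correction -3.5° → command heading 196.7°, groundspeed 177.4 kt
Leg 5: desired track 280.4°; wind correction -7.1° → command heading 273.3°, groundspeed 207.3 kt
Leg 6: desired track 136.7°; wind correction +4.4° → command heading 141.1°, groundspeed 179.2 kt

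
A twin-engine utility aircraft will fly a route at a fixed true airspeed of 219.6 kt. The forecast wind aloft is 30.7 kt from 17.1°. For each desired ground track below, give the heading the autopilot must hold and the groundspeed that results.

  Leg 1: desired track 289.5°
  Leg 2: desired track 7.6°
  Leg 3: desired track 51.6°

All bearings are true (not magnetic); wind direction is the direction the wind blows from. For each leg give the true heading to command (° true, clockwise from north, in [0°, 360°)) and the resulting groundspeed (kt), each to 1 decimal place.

Leg 1: heading=297.5°, groundspeed=216.2 kt
Leg 2: heading=8.9°, groundspeed=189.3 kt
Leg 3: heading=47.1°, groundspeed=193.6 kt

Leg 1: desired track 289.5°; wind correction +8.0° → command heading 297.5°, groundspeed 216.2 kt
Leg 2: desired track 7.6°; wind correction +1.3° → command heading 8.9°, groundspeed 189.3 kt
Leg 3: desired track 51.6°; wind correction -4.5° → command heading 47.1°, groundspeed 193.6 kt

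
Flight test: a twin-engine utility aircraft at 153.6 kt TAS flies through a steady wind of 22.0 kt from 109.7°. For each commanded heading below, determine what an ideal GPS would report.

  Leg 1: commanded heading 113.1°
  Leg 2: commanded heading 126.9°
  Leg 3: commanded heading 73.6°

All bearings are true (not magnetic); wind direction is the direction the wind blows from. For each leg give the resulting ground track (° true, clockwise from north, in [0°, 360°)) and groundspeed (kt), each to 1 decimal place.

Leg 1: track=113.7°, groundspeed=131.6 kt
Leg 2: track=129.7°, groundspeed=132.7 kt
Leg 3: track=68.1°, groundspeed=136.4 kt

Leg 1: heading 113.1°; drift +0.6° → track 113.7°, groundspeed 131.6 kt
Leg 2: heading 126.9°; drift +2.8° → track 129.7°, groundspeed 132.7 kt
Leg 3: heading 73.6°; drift -5.5° → track 68.1°, groundspeed 136.4 kt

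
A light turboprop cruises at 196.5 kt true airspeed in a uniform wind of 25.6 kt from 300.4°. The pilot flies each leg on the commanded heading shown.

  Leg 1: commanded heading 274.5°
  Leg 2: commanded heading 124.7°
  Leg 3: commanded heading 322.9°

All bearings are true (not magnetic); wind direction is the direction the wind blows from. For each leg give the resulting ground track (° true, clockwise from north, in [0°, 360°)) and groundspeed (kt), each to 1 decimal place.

Leg 1: heading 274.5°; drift -3.7° → track 270.8°, groundspeed 173.8 kt
Leg 2: heading 124.7°; drift -0.5° → track 124.2°, groundspeed 222.0 kt
Leg 3: heading 322.9°; drift +3.2° → track 326.1°, groundspeed 173.1 kt

Leg 1: track=270.8°, groundspeed=173.8 kt
Leg 2: track=124.2°, groundspeed=222.0 kt
Leg 3: track=326.1°, groundspeed=173.1 kt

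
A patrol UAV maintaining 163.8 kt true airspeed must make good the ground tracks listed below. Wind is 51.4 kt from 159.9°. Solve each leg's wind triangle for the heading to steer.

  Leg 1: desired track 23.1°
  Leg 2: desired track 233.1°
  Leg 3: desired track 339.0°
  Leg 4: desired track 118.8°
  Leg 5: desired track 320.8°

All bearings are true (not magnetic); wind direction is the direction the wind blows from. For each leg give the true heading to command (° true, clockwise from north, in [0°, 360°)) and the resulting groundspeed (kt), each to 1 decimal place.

Leg 1: heading=35.5°, groundspeed=197.4 kt
Leg 2: heading=215.6°, groundspeed=141.4 kt
Leg 3: heading=338.7°, groundspeed=215.2 kt
Leg 4: heading=130.7°, groundspeed=121.5 kt
Leg 5: heading=314.9°, groundspeed=211.5 kt

Leg 1: desired track 23.1°; wind correction +12.4° → command heading 35.5°, groundspeed 197.4 kt
Leg 2: desired track 233.1°; wind correction -17.5° → command heading 215.6°, groundspeed 141.4 kt
Leg 3: desired track 339.0°; wind correction -0.3° → command heading 338.7°, groundspeed 215.2 kt
Leg 4: desired track 118.8°; wind correction +11.9° → command heading 130.7°, groundspeed 121.5 kt
Leg 5: desired track 320.8°; wind correction -5.9° → command heading 314.9°, groundspeed 211.5 kt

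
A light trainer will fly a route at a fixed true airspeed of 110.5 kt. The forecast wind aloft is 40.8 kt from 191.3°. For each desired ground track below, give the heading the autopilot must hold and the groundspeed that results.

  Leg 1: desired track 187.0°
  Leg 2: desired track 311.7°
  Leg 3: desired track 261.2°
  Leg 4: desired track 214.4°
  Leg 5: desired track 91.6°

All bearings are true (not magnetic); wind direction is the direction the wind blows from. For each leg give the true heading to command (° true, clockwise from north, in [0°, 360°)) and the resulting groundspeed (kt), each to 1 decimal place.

Leg 1: heading=188.6°, groundspeed=69.8 kt
Leg 2: heading=293.1°, groundspeed=125.4 kt
Leg 3: heading=240.9°, groundspeed=89.6 kt
Leg 4: heading=206.1°, groundspeed=71.8 kt
Leg 5: heading=112.9°, groundspeed=109.8 kt

Leg 1: desired track 187.0°; wind correction +1.6° → command heading 188.6°, groundspeed 69.8 kt
Leg 2: desired track 311.7°; wind correction -18.6° → command heading 293.1°, groundspeed 125.4 kt
Leg 3: desired track 261.2°; wind correction -20.3° → command heading 240.9°, groundspeed 89.6 kt
Leg 4: desired track 214.4°; wind correction -8.3° → command heading 206.1°, groundspeed 71.8 kt
Leg 5: desired track 91.6°; wind correction +21.3° → command heading 112.9°, groundspeed 109.8 kt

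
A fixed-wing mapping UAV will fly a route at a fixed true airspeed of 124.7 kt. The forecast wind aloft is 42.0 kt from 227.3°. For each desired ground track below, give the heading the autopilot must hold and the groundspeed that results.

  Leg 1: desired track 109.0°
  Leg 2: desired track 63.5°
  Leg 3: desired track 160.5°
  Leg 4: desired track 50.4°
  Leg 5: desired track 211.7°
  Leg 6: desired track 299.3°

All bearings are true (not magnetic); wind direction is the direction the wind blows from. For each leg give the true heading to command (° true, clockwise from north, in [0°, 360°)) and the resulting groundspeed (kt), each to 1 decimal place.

Leg 1: heading=126.3°, groundspeed=139.0 kt
Leg 2: heading=68.9°, groundspeed=164.5 kt
Leg 3: heading=178.5°, groundspeed=102.0 kt
Leg 4: heading=51.4°, groundspeed=166.6 kt
Leg 5: heading=216.9°, groundspeed=83.7 kt
Leg 6: heading=280.6°, groundspeed=105.2 kt

Leg 1: desired track 109.0°; wind correction +17.3° → command heading 126.3°, groundspeed 139.0 kt
Leg 2: desired track 63.5°; wind correction +5.4° → command heading 68.9°, groundspeed 164.5 kt
Leg 3: desired track 160.5°; wind correction +18.0° → command heading 178.5°, groundspeed 102.0 kt
Leg 4: desired track 50.4°; wind correction +1.0° → command heading 51.4°, groundspeed 166.6 kt
Leg 5: desired track 211.7°; wind correction +5.2° → command heading 216.9°, groundspeed 83.7 kt
Leg 6: desired track 299.3°; wind correction -18.7° → command heading 280.6°, groundspeed 105.2 kt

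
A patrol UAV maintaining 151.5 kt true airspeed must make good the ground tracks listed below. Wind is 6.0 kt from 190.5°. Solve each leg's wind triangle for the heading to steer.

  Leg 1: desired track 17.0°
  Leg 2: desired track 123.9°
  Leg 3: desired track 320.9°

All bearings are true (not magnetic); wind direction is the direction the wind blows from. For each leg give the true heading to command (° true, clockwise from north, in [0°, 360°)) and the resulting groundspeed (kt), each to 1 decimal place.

Leg 1: desired track 17.0°; wind correction +0.3° → command heading 17.3°, groundspeed 157.5 kt
Leg 2: desired track 123.9°; wind correction +2.1° → command heading 126.0°, groundspeed 149.0 kt
Leg 3: desired track 320.9°; wind correction -1.7° → command heading 319.2°, groundspeed 155.3 kt

Leg 1: heading=17.3°, groundspeed=157.5 kt
Leg 2: heading=126.0°, groundspeed=149.0 kt
Leg 3: heading=319.2°, groundspeed=155.3 kt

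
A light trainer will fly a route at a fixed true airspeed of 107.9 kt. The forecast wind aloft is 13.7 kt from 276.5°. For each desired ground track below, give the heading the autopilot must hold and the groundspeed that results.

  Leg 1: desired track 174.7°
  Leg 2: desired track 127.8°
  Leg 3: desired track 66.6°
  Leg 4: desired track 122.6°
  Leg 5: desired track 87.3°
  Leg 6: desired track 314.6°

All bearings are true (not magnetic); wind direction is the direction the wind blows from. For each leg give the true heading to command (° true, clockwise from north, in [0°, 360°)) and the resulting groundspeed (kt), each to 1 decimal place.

Leg 1: desired track 174.7°; wind correction +7.1° → command heading 181.8°, groundspeed 109.9 kt
Leg 2: desired track 127.8°; wind correction +3.8° → command heading 131.6°, groundspeed 119.4 kt
Leg 3: desired track 66.6°; wind correction -3.6° → command heading 63.0°, groundspeed 119.6 kt
Leg 4: desired track 122.6°; wind correction +3.2° → command heading 125.8°, groundspeed 120.0 kt
Leg 5: desired track 87.3°; wind correction -1.2° → command heading 86.1°, groundspeed 121.4 kt
Leg 6: desired track 314.6°; wind correction -4.5° → command heading 310.1°, groundspeed 96.8 kt

Leg 1: heading=181.8°, groundspeed=109.9 kt
Leg 2: heading=131.6°, groundspeed=119.4 kt
Leg 3: heading=63.0°, groundspeed=119.6 kt
Leg 4: heading=125.8°, groundspeed=120.0 kt
Leg 5: heading=86.1°, groundspeed=121.4 kt
Leg 6: heading=310.1°, groundspeed=96.8 kt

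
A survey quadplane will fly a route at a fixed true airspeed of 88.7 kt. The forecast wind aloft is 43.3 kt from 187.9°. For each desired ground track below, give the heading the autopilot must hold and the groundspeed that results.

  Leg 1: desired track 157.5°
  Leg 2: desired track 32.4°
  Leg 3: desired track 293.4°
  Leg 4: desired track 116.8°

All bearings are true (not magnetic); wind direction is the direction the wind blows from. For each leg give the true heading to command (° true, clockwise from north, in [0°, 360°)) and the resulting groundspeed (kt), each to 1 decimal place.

Leg 1: desired track 157.5°; wind correction +14.3° → command heading 171.8°, groundspeed 48.6 kt
Leg 2: desired track 32.4°; wind correction +11.7° → command heading 44.1°, groundspeed 126.3 kt
Leg 3: desired track 293.4°; wind correction -28.1° → command heading 265.3°, groundspeed 89.8 kt
Leg 4: desired track 116.8°; wind correction +27.5° → command heading 144.3°, groundspeed 64.6 kt

Leg 1: heading=171.8°, groundspeed=48.6 kt
Leg 2: heading=44.1°, groundspeed=126.3 kt
Leg 3: heading=265.3°, groundspeed=89.8 kt
Leg 4: heading=144.3°, groundspeed=64.6 kt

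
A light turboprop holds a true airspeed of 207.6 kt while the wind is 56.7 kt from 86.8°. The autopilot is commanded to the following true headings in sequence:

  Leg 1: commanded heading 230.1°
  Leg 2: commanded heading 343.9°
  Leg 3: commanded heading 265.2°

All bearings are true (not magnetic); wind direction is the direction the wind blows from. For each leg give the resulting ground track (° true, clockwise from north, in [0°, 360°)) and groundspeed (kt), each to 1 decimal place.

Leg 1: track=237.7°, groundspeed=255.3 kt
Leg 2: track=329.8°, groundspeed=227.1 kt
Leg 3: track=265.5°, groundspeed=264.3 kt

Leg 1: heading 230.1°; drift +7.6° → track 237.7°, groundspeed 255.3 kt
Leg 2: heading 343.9°; drift -14.1° → track 329.8°, groundspeed 227.1 kt
Leg 3: heading 265.2°; drift +0.3° → track 265.5°, groundspeed 264.3 kt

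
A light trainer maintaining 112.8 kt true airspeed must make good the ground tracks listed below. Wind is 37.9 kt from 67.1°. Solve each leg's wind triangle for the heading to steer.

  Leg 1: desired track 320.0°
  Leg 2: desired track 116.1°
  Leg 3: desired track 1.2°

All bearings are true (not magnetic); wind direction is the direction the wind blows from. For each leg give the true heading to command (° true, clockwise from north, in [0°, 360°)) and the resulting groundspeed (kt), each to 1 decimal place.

Leg 1: desired track 320.0°; wind correction +18.7° → command heading 338.7°, groundspeed 118.0 kt
Leg 2: desired track 116.1°; wind correction -14.7° → command heading 101.4°, groundspeed 84.2 kt
Leg 3: desired track 1.2°; wind correction +17.9° → command heading 19.1°, groundspeed 91.9 kt

Leg 1: heading=338.7°, groundspeed=118.0 kt
Leg 2: heading=101.4°, groundspeed=84.2 kt
Leg 3: heading=19.1°, groundspeed=91.9 kt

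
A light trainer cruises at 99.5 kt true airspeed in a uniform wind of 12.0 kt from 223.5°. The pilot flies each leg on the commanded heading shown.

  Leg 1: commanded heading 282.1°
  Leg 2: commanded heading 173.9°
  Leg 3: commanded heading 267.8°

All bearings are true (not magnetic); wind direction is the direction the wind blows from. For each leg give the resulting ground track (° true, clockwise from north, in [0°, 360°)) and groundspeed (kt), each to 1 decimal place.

Leg 1: heading 282.1°; drift +6.3° → track 288.4°, groundspeed 93.8 kt
Leg 2: heading 173.9°; drift -5.7° → track 168.2°, groundspeed 92.2 kt
Leg 3: heading 267.8°; drift +5.3° → track 273.1°, groundspeed 91.3 kt

Leg 1: track=288.4°, groundspeed=93.8 kt
Leg 2: track=168.2°, groundspeed=92.2 kt
Leg 3: track=273.1°, groundspeed=91.3 kt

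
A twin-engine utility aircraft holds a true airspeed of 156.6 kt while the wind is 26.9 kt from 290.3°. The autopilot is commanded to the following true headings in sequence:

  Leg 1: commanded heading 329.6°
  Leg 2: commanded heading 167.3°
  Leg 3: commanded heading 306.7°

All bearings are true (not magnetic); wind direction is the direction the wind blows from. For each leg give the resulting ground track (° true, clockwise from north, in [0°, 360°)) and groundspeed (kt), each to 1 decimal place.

Leg 1: track=336.8°, groundspeed=136.8 kt
Leg 2: track=159.8°, groundspeed=172.7 kt
Leg 3: track=310.0°, groundspeed=131.0 kt

Leg 1: heading 329.6°; drift +7.2° → track 336.8°, groundspeed 136.8 kt
Leg 2: heading 167.3°; drift -7.5° → track 159.8°, groundspeed 172.7 kt
Leg 3: heading 306.7°; drift +3.3° → track 310.0°, groundspeed 131.0 kt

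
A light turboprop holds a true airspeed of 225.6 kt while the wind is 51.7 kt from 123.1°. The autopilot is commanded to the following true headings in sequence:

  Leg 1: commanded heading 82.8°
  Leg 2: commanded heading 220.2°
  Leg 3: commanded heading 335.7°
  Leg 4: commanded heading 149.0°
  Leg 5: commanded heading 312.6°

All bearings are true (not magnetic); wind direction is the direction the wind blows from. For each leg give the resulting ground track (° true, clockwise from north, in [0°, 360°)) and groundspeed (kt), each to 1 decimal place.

Leg 1: track=72.6°, groundspeed=189.1 kt
Leg 2: track=232.7°, groundspeed=237.6 kt
Leg 3: track=329.8°, groundspeed=270.6 kt
Leg 4: track=156.2°, groundspeed=180.5 kt
Leg 5: track=310.8°, groundspeed=276.7 kt

Leg 1: heading 82.8°; drift -10.2° → track 72.6°, groundspeed 189.1 kt
Leg 2: heading 220.2°; drift +12.5° → track 232.7°, groundspeed 237.6 kt
Leg 3: heading 335.7°; drift -5.9° → track 329.8°, groundspeed 270.6 kt
Leg 4: heading 149.0°; drift +7.2° → track 156.2°, groundspeed 180.5 kt
Leg 5: heading 312.6°; drift -1.8° → track 310.8°, groundspeed 276.7 kt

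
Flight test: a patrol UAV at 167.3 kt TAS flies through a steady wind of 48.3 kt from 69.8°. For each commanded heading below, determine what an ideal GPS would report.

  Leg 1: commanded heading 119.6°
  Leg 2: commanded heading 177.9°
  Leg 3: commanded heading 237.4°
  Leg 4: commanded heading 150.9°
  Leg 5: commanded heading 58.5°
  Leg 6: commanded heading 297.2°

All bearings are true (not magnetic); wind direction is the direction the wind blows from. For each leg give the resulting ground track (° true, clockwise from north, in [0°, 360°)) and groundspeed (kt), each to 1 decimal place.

Leg 1: track=134.8°, groundspeed=141.0 kt
Leg 2: track=192.0°, groundspeed=188.0 kt
Leg 3: track=240.2°, groundspeed=214.7 kt
Leg 4: track=167.5°, groundspeed=166.8 kt
Leg 5: track=54.0°, groundspeed=120.3 kt
Leg 6: track=287.1°, groundspeed=203.1 kt

Leg 1: heading 119.6°; drift +15.2° → track 134.8°, groundspeed 141.0 kt
Leg 2: heading 177.9°; drift +14.1° → track 192.0°, groundspeed 188.0 kt
Leg 3: heading 237.4°; drift +2.8° → track 240.2°, groundspeed 214.7 kt
Leg 4: heading 150.9°; drift +16.6° → track 167.5°, groundspeed 166.8 kt
Leg 5: heading 58.5°; drift -4.5° → track 54.0°, groundspeed 120.3 kt
Leg 6: heading 297.2°; drift -10.1° → track 287.1°, groundspeed 203.1 kt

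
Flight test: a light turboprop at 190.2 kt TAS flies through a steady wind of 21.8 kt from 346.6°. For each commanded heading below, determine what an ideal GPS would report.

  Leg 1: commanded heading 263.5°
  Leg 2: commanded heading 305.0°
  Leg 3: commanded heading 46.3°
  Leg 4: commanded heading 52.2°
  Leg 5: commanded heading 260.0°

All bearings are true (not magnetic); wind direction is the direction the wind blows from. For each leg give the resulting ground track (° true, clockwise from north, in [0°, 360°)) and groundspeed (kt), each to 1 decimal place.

Leg 1: track=256.9°, groundspeed=188.8 kt
Leg 2: track=300.2°, groundspeed=174.5 kt
Leg 3: track=52.3°, groundspeed=180.2 kt
Leg 4: track=58.5°, groundspeed=182.3 kt
Leg 5: track=253.4°, groundspeed=190.2 kt

Leg 1: heading 263.5°; drift -6.6° → track 256.9°, groundspeed 188.8 kt
Leg 2: heading 305.0°; drift -4.8° → track 300.2°, groundspeed 174.5 kt
Leg 3: heading 46.3°; drift +6.0° → track 52.3°, groundspeed 180.2 kt
Leg 4: heading 52.2°; drift +6.3° → track 58.5°, groundspeed 182.3 kt
Leg 5: heading 260.0°; drift -6.6° → track 253.4°, groundspeed 190.2 kt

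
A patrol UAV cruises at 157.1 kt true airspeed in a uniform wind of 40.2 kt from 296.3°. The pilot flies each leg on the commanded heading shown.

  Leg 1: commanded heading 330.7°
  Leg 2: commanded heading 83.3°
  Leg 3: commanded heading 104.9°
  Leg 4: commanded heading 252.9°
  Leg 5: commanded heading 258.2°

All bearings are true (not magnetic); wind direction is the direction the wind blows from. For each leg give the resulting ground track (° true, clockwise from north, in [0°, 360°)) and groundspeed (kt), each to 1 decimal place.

Leg 1: track=341.1°, groundspeed=126.0 kt
Leg 2: track=89.8°, groundspeed=192.1 kt
Leg 3: track=107.2°, groundspeed=196.7 kt
Leg 4: track=240.7°, groundspeed=130.8 kt
Leg 5: track=247.0°, groundspeed=127.9 kt

Leg 1: heading 330.7°; drift +10.4° → track 341.1°, groundspeed 126.0 kt
Leg 2: heading 83.3°; drift +6.5° → track 89.8°, groundspeed 192.1 kt
Leg 3: heading 104.9°; drift +2.3° → track 107.2°, groundspeed 196.7 kt
Leg 4: heading 252.9°; drift -12.2° → track 240.7°, groundspeed 130.8 kt
Leg 5: heading 258.2°; drift -11.2° → track 247.0°, groundspeed 127.9 kt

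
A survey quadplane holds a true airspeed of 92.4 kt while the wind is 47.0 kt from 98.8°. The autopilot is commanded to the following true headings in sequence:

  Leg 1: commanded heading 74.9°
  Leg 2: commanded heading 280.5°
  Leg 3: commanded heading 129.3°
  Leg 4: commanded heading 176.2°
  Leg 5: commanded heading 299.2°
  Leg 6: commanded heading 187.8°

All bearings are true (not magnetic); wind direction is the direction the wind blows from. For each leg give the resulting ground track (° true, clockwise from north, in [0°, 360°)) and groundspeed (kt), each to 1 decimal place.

Leg 1: track=53.8°, groundspeed=53.0 kt
Leg 2: track=279.9°, groundspeed=139.4 kt
Leg 3: track=154.0°, groundspeed=57.1 kt
Leg 4: track=205.4°, groundspeed=94.1 kt
Leg 5: track=292.4°, groundspeed=137.4 kt
Leg 6: track=215.0°, groundspeed=102.9 kt

Leg 1: heading 74.9°; drift -21.1° → track 53.8°, groundspeed 53.0 kt
Leg 2: heading 280.5°; drift -0.6° → track 279.9°, groundspeed 139.4 kt
Leg 3: heading 129.3°; drift +24.7° → track 154.0°, groundspeed 57.1 kt
Leg 4: heading 176.2°; drift +29.2° → track 205.4°, groundspeed 94.1 kt
Leg 5: heading 299.2°; drift -6.8° → track 292.4°, groundspeed 137.4 kt
Leg 6: heading 187.8°; drift +27.2° → track 215.0°, groundspeed 102.9 kt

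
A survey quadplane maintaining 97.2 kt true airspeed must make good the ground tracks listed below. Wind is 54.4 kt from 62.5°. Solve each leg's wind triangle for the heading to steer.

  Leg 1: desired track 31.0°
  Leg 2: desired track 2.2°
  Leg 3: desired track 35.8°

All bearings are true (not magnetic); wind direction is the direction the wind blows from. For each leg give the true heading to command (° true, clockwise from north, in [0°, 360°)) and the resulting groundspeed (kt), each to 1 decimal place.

Leg 1: desired track 31.0°; wind correction +17.0° → command heading 48.0°, groundspeed 46.6 kt
Leg 2: desired track 2.2°; wind correction +29.1° → command heading 31.3°, groundspeed 58.0 kt
Leg 3: desired track 35.8°; wind correction +14.6° → command heading 50.4°, groundspeed 45.5 kt

Leg 1: heading=48.0°, groundspeed=46.6 kt
Leg 2: heading=31.3°, groundspeed=58.0 kt
Leg 3: heading=50.4°, groundspeed=45.5 kt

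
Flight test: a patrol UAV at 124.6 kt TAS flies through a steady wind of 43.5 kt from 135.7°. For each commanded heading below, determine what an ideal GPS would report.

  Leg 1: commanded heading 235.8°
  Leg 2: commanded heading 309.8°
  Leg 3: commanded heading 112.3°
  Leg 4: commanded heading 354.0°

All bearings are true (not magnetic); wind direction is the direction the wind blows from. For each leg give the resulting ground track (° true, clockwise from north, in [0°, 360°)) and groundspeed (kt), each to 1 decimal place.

Leg 1: track=253.7°, groundspeed=139.0 kt
Leg 2: track=311.3°, groundspeed=167.9 kt
Leg 3: track=100.8°, groundspeed=86.4 kt
Leg 4: track=344.4°, groundspeed=161.0 kt

Leg 1: heading 235.8°; drift +17.9° → track 253.7°, groundspeed 139.0 kt
Leg 2: heading 309.8°; drift +1.5° → track 311.3°, groundspeed 167.9 kt
Leg 3: heading 112.3°; drift -11.5° → track 100.8°, groundspeed 86.4 kt
Leg 4: heading 354.0°; drift -9.6° → track 344.4°, groundspeed 161.0 kt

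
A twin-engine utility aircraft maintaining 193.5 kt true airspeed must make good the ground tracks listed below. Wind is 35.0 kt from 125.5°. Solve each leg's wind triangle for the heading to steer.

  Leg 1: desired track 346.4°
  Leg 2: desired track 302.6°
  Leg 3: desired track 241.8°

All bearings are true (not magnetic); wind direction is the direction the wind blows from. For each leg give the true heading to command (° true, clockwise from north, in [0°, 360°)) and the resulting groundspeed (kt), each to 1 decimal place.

Leg 1: heading=353.2°, groundspeed=218.6 kt
Leg 2: heading=302.1°, groundspeed=228.4 kt
Leg 3: heading=232.5°, groundspeed=206.4 kt

Leg 1: desired track 346.4°; wind correction +6.8° → command heading 353.2°, groundspeed 218.6 kt
Leg 2: desired track 302.6°; wind correction -0.5° → command heading 302.1°, groundspeed 228.4 kt
Leg 3: desired track 241.8°; wind correction -9.3° → command heading 232.5°, groundspeed 206.4 kt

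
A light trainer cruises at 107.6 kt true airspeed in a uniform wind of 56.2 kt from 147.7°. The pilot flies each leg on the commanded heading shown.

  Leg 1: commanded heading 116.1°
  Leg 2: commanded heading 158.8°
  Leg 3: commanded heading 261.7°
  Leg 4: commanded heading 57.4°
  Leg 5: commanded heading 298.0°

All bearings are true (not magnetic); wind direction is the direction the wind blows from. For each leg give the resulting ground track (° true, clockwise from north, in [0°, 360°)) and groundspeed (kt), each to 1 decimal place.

Leg 1: track=89.9°, groundspeed=66.6 kt
Leg 2: track=170.5°, groundspeed=53.6 kt
Leg 3: track=283.2°, groundspeed=140.2 kt
Leg 4: track=29.9°, groundspeed=121.7 kt
Leg 5: track=308.1°, groundspeed=158.9 kt

Leg 1: heading 116.1°; drift -26.2° → track 89.9°, groundspeed 66.6 kt
Leg 2: heading 158.8°; drift +11.7° → track 170.5°, groundspeed 53.6 kt
Leg 3: heading 261.7°; drift +21.5° → track 283.2°, groundspeed 140.2 kt
Leg 4: heading 57.4°; drift -27.5° → track 29.9°, groundspeed 121.7 kt
Leg 5: heading 298.0°; drift +10.1° → track 308.1°, groundspeed 158.9 kt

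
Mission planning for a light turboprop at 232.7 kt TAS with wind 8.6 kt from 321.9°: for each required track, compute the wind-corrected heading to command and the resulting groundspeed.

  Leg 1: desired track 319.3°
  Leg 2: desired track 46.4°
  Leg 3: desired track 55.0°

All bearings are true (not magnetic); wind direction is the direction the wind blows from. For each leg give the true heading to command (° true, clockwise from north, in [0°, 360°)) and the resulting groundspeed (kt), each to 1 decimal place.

Leg 1: heading=319.4°, groundspeed=224.1 kt
Leg 2: heading=44.3°, groundspeed=231.7 kt
Leg 3: heading=52.9°, groundspeed=233.0 kt

Leg 1: desired track 319.3°; wind correction +0.1° → command heading 319.4°, groundspeed 224.1 kt
Leg 2: desired track 46.4°; wind correction -2.1° → command heading 44.3°, groundspeed 231.7 kt
Leg 3: desired track 55.0°; wind correction -2.1° → command heading 52.9°, groundspeed 233.0 kt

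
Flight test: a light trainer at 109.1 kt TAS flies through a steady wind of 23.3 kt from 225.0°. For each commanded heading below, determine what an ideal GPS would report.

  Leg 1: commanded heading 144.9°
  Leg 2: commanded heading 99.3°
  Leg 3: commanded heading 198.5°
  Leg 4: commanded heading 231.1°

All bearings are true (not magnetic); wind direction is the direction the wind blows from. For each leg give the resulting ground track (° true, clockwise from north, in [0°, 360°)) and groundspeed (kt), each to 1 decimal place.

Leg 1: heading 144.9°; drift -12.3° → track 132.6°, groundspeed 107.6 kt
Leg 2: heading 99.3°; drift -8.8° → track 90.5°, groundspeed 124.1 kt
Leg 3: heading 198.5°; drift -6.7° → track 191.8°, groundspeed 88.9 kt
Leg 4: heading 231.1°; drift +1.7° → track 232.8°, groundspeed 86.0 kt

Leg 1: track=132.6°, groundspeed=107.6 kt
Leg 2: track=90.5°, groundspeed=124.1 kt
Leg 3: track=191.8°, groundspeed=88.9 kt
Leg 4: track=232.8°, groundspeed=86.0 kt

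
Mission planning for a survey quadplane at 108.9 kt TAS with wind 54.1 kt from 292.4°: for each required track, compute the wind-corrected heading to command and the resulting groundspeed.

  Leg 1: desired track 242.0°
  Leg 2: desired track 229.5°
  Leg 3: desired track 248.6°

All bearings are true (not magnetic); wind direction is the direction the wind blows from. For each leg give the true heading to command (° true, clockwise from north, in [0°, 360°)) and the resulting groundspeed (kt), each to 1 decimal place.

Leg 1: desired track 242.0°; wind correction +22.5° → command heading 264.5°, groundspeed 66.1 kt
Leg 2: desired track 229.5°; wind correction +26.2° → command heading 255.7°, groundspeed 73.0 kt
Leg 3: desired track 248.6°; wind correction +20.1° → command heading 268.7°, groundspeed 63.2 kt

Leg 1: heading=264.5°, groundspeed=66.1 kt
Leg 2: heading=255.7°, groundspeed=73.0 kt
Leg 3: heading=268.7°, groundspeed=63.2 kt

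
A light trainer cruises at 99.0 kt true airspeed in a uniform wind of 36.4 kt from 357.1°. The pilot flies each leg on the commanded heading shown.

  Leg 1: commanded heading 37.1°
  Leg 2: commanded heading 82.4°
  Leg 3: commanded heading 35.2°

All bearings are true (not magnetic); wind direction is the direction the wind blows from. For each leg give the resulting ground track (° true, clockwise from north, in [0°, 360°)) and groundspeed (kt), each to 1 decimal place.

Leg 1: heading 37.1°; drift +18.2° → track 55.3°, groundspeed 74.9 kt
Leg 2: heading 82.4°; drift +20.7° → track 103.1°, groundspeed 102.6 kt
Leg 3: heading 35.2°; drift +17.7° → track 52.9°, groundspeed 73.9 kt

Leg 1: track=55.3°, groundspeed=74.9 kt
Leg 2: track=103.1°, groundspeed=102.6 kt
Leg 3: track=52.9°, groundspeed=73.9 kt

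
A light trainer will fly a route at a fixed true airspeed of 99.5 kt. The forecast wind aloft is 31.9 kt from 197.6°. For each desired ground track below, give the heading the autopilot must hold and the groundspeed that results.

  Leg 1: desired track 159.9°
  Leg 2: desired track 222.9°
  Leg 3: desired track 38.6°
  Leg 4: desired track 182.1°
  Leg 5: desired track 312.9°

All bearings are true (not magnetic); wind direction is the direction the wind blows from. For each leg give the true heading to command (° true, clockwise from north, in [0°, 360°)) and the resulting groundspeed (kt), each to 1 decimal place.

Leg 1: heading=171.2°, groundspeed=72.3 kt
Leg 2: heading=215.0°, groundspeed=69.7 kt
Leg 3: heading=45.2°, groundspeed=128.6 kt
Leg 4: heading=187.0°, groundspeed=68.4 kt
Leg 5: heading=296.1°, groundspeed=108.9 kt

Leg 1: desired track 159.9°; wind correction +11.3° → command heading 171.2°, groundspeed 72.3 kt
Leg 2: desired track 222.9°; wind correction -7.9° → command heading 215.0°, groundspeed 69.7 kt
Leg 3: desired track 38.6°; wind correction +6.6° → command heading 45.2°, groundspeed 128.6 kt
Leg 4: desired track 182.1°; wind correction +4.9° → command heading 187.0°, groundspeed 68.4 kt
Leg 5: desired track 312.9°; wind correction -16.8° → command heading 296.1°, groundspeed 108.9 kt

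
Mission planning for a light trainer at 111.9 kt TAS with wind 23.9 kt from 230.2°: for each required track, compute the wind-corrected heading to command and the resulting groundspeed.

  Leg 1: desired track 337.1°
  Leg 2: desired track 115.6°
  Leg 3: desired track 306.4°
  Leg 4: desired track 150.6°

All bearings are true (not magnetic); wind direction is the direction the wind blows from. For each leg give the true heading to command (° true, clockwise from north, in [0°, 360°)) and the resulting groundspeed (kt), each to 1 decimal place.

Leg 1: desired track 337.1°; wind correction -11.8° → command heading 325.3°, groundspeed 116.5 kt
Leg 2: desired track 115.6°; wind correction +11.2° → command heading 126.8°, groundspeed 119.7 kt
Leg 3: desired track 306.4°; wind correction -12.0° → command heading 294.4°, groundspeed 103.8 kt
Leg 4: desired track 150.6°; wind correction +12.1° → command heading 162.7°, groundspeed 105.1 kt

Leg 1: heading=325.3°, groundspeed=116.5 kt
Leg 2: heading=126.8°, groundspeed=119.7 kt
Leg 3: heading=294.4°, groundspeed=103.8 kt
Leg 4: heading=162.7°, groundspeed=105.1 kt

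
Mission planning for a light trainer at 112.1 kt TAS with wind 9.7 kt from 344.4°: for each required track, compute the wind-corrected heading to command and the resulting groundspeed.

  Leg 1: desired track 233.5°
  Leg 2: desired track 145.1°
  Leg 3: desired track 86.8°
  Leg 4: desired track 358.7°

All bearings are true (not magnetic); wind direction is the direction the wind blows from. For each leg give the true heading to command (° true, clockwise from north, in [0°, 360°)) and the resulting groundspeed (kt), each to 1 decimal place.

Leg 1: desired track 233.5°; wind correction +4.6° → command heading 238.1°, groundspeed 115.2 kt
Leg 2: desired track 145.1°; wind correction -1.6° → command heading 143.5°, groundspeed 121.2 kt
Leg 3: desired track 86.8°; wind correction -4.8° → command heading 82.0°, groundspeed 113.8 kt
Leg 4: desired track 358.7°; wind correction -1.2° → command heading 357.5°, groundspeed 102.7 kt

Leg 1: heading=238.1°, groundspeed=115.2 kt
Leg 2: heading=143.5°, groundspeed=121.2 kt
Leg 3: heading=82.0°, groundspeed=113.8 kt
Leg 4: heading=357.5°, groundspeed=102.7 kt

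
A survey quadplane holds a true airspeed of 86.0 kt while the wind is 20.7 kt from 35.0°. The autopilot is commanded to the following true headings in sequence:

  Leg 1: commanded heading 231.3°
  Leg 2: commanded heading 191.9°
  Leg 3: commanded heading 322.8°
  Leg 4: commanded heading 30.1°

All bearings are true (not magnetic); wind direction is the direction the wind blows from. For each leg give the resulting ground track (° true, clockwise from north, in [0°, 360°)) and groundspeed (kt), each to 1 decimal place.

Leg 1: track=228.2°, groundspeed=106.0 kt
Leg 2: track=196.3°, groundspeed=105.4 kt
Leg 3: track=308.9°, groundspeed=82.1 kt
Leg 4: track=28.6°, groundspeed=65.4 kt

Leg 1: heading 231.3°; drift -3.1° → track 228.2°, groundspeed 106.0 kt
Leg 2: heading 191.9°; drift +4.4° → track 196.3°, groundspeed 105.4 kt
Leg 3: heading 322.8°; drift -13.9° → track 308.9°, groundspeed 82.1 kt
Leg 4: heading 30.1°; drift -1.5° → track 28.6°, groundspeed 65.4 kt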